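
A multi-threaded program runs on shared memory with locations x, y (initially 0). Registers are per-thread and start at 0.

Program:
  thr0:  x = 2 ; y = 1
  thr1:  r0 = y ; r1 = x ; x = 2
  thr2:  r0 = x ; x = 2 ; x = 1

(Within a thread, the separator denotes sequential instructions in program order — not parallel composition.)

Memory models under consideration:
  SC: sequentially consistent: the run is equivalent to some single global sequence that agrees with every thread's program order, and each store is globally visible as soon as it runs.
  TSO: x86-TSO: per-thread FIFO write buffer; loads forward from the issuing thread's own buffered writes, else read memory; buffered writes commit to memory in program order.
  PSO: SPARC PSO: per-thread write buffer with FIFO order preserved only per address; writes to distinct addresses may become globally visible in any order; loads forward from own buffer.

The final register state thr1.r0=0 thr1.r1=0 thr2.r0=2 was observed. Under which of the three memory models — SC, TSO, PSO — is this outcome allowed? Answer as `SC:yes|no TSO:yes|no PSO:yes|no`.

SC:yes TSO:yes PSO:yes

outcome vector order: (thr1.r0,thr1.r1,thr2.r0)
[SC] allowed = {000; 002; 010; 012; 020; 022; 110; 112; 120; 122}
[TSO] allowed = {000; 002; 010; 012; 020; 022; 110; 112; 120; 122}
[PSO] allowed = {000; 002; 010; 012; 020; 022; 100; 102; 110; 112; 120; 122}
target 002 ∈ {SC,TSO,PSO}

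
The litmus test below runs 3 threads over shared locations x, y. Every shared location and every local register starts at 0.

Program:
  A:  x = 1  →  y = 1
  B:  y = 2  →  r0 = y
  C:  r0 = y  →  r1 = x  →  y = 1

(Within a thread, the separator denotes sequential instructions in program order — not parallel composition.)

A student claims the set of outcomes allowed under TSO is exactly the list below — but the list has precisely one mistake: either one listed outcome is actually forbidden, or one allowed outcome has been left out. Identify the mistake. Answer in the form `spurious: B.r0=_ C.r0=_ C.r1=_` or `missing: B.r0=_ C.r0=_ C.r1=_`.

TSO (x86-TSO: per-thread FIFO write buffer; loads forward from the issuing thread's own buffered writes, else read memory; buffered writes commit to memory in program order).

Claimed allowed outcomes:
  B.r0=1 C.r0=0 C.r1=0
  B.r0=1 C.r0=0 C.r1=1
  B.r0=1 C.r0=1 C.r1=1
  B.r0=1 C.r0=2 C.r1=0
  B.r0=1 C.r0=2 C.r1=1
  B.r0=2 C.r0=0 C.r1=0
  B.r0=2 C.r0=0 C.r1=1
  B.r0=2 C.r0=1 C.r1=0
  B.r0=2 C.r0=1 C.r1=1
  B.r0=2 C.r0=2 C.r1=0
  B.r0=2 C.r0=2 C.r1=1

spurious: B.r0=2 C.r0=1 C.r1=0

outcome vector order: (B.r0,C.r0,C.r1)
TSO (10): 100, 101, 111, 120, 121, 200, 201, 211, 220, 221
claimed∖TSO = {210}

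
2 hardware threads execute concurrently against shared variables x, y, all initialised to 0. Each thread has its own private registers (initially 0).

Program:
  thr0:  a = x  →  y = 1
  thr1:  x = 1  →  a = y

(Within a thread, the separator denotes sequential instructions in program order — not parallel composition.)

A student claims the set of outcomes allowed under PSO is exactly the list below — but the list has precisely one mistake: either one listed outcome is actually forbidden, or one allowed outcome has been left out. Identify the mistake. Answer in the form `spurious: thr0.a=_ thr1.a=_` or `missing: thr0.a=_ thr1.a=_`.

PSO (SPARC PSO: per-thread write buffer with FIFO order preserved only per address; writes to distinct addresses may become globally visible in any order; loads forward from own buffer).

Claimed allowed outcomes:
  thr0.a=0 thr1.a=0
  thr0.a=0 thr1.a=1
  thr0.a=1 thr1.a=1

missing: thr0.a=1 thr1.a=0

outcome vector order: (thr0.a,thr1.a)
PSO: 4 outcomes — {0/0; 0/1; 1/0; 1/1}
PSO∖claimed = {1/0}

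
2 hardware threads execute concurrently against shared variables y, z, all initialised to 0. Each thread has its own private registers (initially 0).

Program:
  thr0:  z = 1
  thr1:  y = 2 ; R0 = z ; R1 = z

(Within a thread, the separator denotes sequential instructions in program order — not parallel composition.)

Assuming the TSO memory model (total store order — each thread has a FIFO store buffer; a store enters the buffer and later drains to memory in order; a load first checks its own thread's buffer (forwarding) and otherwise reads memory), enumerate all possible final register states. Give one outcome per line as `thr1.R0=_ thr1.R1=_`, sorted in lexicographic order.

outcome vector order: (thr1.R0,thr1.R1)
|TSO outcomes| = 3

thr1.R0=0 thr1.R1=0
thr1.R0=0 thr1.R1=1
thr1.R0=1 thr1.R1=1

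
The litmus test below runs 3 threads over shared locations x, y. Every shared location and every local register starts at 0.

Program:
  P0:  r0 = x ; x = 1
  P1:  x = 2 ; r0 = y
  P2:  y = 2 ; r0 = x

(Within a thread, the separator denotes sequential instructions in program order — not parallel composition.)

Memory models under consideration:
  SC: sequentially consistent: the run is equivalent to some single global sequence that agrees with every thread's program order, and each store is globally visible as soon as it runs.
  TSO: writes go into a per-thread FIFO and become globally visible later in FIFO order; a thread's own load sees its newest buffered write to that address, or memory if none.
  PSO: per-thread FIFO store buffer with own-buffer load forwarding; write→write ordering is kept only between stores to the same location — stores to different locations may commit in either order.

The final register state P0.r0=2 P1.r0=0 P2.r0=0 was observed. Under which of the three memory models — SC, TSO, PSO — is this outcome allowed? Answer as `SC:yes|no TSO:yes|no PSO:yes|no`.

SC:no TSO:yes PSO:yes

outcome vector order: (P0.r0,P1.r0,P2.r0)
SC (10): 0/0/1 0/0/2 0/2/0 0/2/1 0/2/2 2/0/1 2/0/2 2/2/0 2/2/1 2/2/2
TSO (12): 0/0/0 0/0/1 0/0/2 0/2/0 0/2/1 0/2/2 2/0/0 2/0/1 2/0/2 2/2/0 2/2/1 2/2/2
PSO (12): 0/0/0 0/0/1 0/0/2 0/2/0 0/2/1 0/2/2 2/0/0 2/0/1 2/0/2 2/2/0 2/2/1 2/2/2
target 2/0/0 ∈ {TSO,PSO}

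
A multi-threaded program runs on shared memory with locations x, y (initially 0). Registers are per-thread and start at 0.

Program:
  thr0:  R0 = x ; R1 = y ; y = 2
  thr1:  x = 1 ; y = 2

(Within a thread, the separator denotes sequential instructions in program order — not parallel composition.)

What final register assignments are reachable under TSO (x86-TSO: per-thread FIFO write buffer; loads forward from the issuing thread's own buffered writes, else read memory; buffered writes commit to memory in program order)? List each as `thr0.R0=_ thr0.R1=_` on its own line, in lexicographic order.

outcome vector order: (thr0.R0,thr0.R1)
|TSO outcomes| = 4

thr0.R0=0 thr0.R1=0
thr0.R0=0 thr0.R1=2
thr0.R0=1 thr0.R1=0
thr0.R0=1 thr0.R1=2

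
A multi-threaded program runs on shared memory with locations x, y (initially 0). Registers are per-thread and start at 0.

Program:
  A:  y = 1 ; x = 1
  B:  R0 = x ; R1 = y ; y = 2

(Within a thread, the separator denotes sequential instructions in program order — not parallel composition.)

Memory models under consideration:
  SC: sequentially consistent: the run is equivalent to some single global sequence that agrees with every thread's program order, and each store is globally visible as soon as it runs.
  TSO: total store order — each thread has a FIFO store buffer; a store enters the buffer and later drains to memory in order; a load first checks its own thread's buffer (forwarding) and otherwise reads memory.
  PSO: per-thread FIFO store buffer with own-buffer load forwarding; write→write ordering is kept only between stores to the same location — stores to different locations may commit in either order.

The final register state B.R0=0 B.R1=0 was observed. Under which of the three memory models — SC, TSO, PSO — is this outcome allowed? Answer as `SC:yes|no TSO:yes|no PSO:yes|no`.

SC:yes TSO:yes PSO:yes

outcome vector order: (B.R0,B.R1)
SC: 3 outcomes — {(0,0); (0,1); (1,1)}
TSO: 3 outcomes — {(0,0); (0,1); (1,1)}
PSO: 4 outcomes — {(0,0); (0,1); (1,0); (1,1)}
target (0,0) ∈ {SC,TSO,PSO}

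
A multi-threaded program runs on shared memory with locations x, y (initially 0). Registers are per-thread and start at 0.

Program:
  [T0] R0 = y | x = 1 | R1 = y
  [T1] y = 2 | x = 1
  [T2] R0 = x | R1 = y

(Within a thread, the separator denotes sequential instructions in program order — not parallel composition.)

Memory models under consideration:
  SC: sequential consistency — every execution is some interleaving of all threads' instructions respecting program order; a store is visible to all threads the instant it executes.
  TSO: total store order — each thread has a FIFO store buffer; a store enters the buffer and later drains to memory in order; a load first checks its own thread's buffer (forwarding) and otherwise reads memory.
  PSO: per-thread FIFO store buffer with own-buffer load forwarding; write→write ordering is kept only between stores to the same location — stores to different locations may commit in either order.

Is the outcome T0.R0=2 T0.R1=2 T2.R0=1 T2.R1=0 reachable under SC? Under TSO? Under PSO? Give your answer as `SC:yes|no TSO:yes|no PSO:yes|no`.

outcome vector order: (T0.R0,T0.R1,T2.R0,T2.R1)
SC: 11 outcomes — {0/0/0/0 0/0/0/2 0/0/1/0 0/0/1/2 0/2/0/0 0/2/0/2 0/2/1/0 0/2/1/2 2/2/0/0 2/2/0/2 2/2/1/2}
TSO: 11 outcomes — {0/0/0/0 0/0/0/2 0/0/1/0 0/0/1/2 0/2/0/0 0/2/0/2 0/2/1/0 0/2/1/2 2/2/0/0 2/2/0/2 2/2/1/2}
PSO: 12 outcomes — {0/0/0/0 0/0/0/2 0/0/1/0 0/0/1/2 0/2/0/0 0/2/0/2 0/2/1/0 0/2/1/2 2/2/0/0 2/2/0/2 2/2/1/0 2/2/1/2}
target 2/2/1/0 ∈ {PSO}

SC:no TSO:no PSO:yes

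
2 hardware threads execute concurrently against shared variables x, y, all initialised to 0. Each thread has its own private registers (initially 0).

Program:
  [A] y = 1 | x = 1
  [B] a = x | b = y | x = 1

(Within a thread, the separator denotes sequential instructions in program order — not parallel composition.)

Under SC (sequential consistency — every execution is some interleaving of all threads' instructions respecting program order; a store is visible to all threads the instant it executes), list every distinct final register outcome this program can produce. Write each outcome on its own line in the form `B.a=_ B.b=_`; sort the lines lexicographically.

B.a=0 B.b=0
B.a=0 B.b=1
B.a=1 B.b=1

outcome vector order: (B.a,B.b)
|SC outcomes| = 3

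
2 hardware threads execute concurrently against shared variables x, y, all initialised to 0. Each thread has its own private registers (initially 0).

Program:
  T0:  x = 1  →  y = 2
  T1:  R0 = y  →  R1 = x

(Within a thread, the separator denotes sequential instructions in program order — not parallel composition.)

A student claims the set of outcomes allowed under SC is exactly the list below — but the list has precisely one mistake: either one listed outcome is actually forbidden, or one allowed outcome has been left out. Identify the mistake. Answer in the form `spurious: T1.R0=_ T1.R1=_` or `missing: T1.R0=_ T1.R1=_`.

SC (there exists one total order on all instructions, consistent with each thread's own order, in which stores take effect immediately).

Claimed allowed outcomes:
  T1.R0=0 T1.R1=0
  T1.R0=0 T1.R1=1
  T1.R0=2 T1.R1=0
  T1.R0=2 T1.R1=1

outcome vector order: (T1.R0,T1.R1)
SC (3): 00 01 21
claimed∖SC = {20}

spurious: T1.R0=2 T1.R1=0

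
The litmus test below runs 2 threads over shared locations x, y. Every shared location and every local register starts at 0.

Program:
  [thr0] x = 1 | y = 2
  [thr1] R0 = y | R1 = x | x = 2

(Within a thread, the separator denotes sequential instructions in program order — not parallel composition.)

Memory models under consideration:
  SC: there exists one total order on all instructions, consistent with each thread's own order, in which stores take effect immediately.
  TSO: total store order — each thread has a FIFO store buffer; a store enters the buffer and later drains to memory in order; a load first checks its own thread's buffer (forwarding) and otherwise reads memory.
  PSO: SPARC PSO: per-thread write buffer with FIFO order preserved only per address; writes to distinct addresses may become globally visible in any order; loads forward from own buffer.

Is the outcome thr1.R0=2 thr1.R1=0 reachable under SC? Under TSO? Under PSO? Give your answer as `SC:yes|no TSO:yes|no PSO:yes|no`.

SC:no TSO:no PSO:yes

outcome vector order: (thr1.R0,thr1.R1)
under SC → (0,0); (0,1); (2,1)
under TSO → (0,0); (0,1); (2,1)
under PSO → (0,0); (0,1); (2,0); (2,1)
target (2,0) ∈ {PSO}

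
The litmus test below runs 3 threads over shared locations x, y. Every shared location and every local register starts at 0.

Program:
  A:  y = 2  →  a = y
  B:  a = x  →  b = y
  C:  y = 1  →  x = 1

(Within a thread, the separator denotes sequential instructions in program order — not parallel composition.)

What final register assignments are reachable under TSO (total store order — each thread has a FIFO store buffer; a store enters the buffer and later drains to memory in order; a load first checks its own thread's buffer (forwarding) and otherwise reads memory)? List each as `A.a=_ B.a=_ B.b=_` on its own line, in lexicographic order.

A.a=1 B.a=0 B.b=0
A.a=1 B.a=0 B.b=1
A.a=1 B.a=0 B.b=2
A.a=1 B.a=1 B.b=1
A.a=2 B.a=0 B.b=0
A.a=2 B.a=0 B.b=1
A.a=2 B.a=0 B.b=2
A.a=2 B.a=1 B.b=1
A.a=2 B.a=1 B.b=2

outcome vector order: (A.a,B.a,B.b)
|TSO outcomes| = 9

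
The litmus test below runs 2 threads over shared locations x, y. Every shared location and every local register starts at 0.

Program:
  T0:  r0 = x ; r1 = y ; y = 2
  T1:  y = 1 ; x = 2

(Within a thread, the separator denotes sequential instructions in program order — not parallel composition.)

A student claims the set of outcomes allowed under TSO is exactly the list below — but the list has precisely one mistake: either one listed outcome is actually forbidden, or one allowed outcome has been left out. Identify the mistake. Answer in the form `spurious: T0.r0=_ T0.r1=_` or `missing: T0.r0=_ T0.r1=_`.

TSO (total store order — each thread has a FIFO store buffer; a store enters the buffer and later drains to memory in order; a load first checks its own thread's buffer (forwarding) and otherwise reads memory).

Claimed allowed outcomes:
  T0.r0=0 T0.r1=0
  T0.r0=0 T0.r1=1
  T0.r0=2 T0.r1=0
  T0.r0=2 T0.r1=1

spurious: T0.r0=2 T0.r1=0

outcome vector order: (T0.r0,T0.r1)
[TSO] allowed = {<0 0> <0 1> <2 1>}
claimed∖TSO = {<2 0>}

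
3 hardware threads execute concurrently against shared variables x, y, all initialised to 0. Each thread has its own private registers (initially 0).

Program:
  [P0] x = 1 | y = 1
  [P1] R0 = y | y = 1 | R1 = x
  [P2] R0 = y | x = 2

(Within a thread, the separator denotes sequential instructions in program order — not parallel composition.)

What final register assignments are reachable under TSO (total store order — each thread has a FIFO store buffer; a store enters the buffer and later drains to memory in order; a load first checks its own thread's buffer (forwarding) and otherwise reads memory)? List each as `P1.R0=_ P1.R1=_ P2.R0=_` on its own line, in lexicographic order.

outcome vector order: (P1.R0,P1.R1,P2.R0)
|TSO outcomes| = 10

P1.R0=0 P1.R1=0 P2.R0=0
P1.R0=0 P1.R1=0 P2.R0=1
P1.R0=0 P1.R1=1 P2.R0=0
P1.R0=0 P1.R1=1 P2.R0=1
P1.R0=0 P1.R1=2 P2.R0=0
P1.R0=0 P1.R1=2 P2.R0=1
P1.R0=1 P1.R1=1 P2.R0=0
P1.R0=1 P1.R1=1 P2.R0=1
P1.R0=1 P1.R1=2 P2.R0=0
P1.R0=1 P1.R1=2 P2.R0=1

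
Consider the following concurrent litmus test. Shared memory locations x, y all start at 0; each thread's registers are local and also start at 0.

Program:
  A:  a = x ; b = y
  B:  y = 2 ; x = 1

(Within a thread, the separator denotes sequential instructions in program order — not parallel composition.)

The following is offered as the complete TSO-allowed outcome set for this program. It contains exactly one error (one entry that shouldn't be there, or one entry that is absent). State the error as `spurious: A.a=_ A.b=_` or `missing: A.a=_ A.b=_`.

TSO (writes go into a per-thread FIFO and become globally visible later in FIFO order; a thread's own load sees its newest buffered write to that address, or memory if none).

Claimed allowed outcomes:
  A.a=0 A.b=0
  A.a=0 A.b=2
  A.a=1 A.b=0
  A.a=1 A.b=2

outcome vector order: (A.a,A.b)
[TSO] allowed = {0/0; 0/2; 1/2}
claimed∖TSO = {1/0}

spurious: A.a=1 A.b=0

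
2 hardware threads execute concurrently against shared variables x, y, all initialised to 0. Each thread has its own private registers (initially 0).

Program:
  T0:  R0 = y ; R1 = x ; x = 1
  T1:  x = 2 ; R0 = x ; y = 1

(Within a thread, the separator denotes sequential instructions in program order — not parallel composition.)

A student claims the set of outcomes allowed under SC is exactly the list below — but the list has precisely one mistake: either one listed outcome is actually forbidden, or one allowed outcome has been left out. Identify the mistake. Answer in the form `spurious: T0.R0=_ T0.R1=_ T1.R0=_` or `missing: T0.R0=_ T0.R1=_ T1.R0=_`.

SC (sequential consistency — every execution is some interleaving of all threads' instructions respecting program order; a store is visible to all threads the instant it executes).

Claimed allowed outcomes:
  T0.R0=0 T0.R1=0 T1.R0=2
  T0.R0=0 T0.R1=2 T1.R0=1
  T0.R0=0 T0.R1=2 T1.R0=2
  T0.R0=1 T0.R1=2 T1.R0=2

outcome vector order: (T0.R0,T0.R1,T1.R0)
under SC → 0/0/1, 0/0/2, 0/2/1, 0/2/2, 1/2/2
SC∖claimed = {0/0/1}

missing: T0.R0=0 T0.R1=0 T1.R0=1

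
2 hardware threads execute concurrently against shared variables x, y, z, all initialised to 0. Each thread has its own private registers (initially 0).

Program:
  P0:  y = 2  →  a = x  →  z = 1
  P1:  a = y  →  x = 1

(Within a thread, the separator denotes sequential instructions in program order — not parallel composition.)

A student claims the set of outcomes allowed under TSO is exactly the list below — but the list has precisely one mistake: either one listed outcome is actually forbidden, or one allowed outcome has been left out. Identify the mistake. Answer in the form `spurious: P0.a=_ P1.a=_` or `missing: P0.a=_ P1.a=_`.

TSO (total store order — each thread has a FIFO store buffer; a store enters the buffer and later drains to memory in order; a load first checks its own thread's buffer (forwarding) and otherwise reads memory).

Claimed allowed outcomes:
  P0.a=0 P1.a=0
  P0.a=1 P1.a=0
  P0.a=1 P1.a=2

missing: P0.a=0 P1.a=2

outcome vector order: (P0.a,P1.a)
TSO: 4 outcomes — {(0,0); (0,2); (1,0); (1,2)}
TSO∖claimed = {(0,2)}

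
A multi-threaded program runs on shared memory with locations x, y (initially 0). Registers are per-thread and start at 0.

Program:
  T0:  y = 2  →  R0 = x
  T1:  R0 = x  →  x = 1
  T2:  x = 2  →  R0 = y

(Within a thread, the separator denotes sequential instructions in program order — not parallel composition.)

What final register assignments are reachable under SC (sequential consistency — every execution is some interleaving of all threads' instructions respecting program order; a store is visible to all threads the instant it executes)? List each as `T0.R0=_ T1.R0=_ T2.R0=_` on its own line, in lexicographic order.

T0.R0=0 T1.R0=0 T2.R0=2
T0.R0=0 T1.R0=2 T2.R0=2
T0.R0=1 T1.R0=0 T2.R0=0
T0.R0=1 T1.R0=0 T2.R0=2
T0.R0=1 T1.R0=2 T2.R0=0
T0.R0=1 T1.R0=2 T2.R0=2
T0.R0=2 T1.R0=0 T2.R0=0
T0.R0=2 T1.R0=0 T2.R0=2
T0.R0=2 T1.R0=2 T2.R0=0
T0.R0=2 T1.R0=2 T2.R0=2

outcome vector order: (T0.R0,T1.R0,T2.R0)
|SC outcomes| = 10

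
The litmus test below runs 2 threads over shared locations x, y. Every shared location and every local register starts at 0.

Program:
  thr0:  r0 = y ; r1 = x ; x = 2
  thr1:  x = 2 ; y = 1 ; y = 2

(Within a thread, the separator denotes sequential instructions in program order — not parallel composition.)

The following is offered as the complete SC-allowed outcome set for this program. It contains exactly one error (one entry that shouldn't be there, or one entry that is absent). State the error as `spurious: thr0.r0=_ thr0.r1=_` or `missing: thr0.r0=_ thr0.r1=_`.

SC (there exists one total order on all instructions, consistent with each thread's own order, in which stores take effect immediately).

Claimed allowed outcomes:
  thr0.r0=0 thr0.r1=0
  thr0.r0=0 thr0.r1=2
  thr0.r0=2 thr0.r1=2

outcome vector order: (thr0.r0,thr0.r1)
[SC] allowed = {(0,0), (0,2), (1,2), (2,2)}
SC∖claimed = {(1,2)}

missing: thr0.r0=1 thr0.r1=2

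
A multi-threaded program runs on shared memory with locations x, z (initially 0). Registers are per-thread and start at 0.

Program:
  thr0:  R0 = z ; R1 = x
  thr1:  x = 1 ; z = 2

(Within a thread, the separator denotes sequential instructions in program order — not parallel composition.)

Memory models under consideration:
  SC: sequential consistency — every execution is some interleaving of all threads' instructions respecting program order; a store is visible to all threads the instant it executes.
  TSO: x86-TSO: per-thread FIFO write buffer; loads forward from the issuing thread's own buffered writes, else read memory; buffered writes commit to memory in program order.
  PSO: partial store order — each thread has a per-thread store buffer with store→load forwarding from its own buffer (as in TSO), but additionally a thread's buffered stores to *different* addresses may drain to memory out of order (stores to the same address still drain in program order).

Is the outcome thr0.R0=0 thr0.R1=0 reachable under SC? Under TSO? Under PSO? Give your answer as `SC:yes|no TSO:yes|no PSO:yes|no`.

outcome vector order: (thr0.R0,thr0.R1)
SC (3): (0,0) (0,1) (2,1)
TSO (3): (0,0) (0,1) (2,1)
PSO (4): (0,0) (0,1) (2,0) (2,1)
target (0,0) ∈ {SC,TSO,PSO}

SC:yes TSO:yes PSO:yes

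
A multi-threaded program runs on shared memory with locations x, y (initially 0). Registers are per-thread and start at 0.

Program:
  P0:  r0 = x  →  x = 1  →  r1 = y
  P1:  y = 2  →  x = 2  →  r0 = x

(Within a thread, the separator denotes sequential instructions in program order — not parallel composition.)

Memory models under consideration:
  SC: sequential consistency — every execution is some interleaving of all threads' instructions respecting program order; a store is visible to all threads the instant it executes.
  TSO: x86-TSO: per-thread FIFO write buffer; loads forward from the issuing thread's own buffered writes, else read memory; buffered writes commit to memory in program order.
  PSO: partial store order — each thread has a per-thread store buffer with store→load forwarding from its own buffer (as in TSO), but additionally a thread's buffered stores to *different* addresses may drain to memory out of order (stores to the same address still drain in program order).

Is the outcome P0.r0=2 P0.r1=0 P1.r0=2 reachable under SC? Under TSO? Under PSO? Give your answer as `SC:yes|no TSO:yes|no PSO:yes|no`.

SC:no TSO:no PSO:yes

outcome vector order: (P0.r0,P0.r1,P1.r0)
[SC] allowed = {0/0/2 0/2/1 0/2/2 2/2/1 2/2/2}
[TSO] allowed = {0/0/1 0/0/2 0/2/1 0/2/2 2/2/1 2/2/2}
[PSO] allowed = {0/0/1 0/0/2 0/2/1 0/2/2 2/0/1 2/0/2 2/2/1 2/2/2}
target 2/0/2 ∈ {PSO}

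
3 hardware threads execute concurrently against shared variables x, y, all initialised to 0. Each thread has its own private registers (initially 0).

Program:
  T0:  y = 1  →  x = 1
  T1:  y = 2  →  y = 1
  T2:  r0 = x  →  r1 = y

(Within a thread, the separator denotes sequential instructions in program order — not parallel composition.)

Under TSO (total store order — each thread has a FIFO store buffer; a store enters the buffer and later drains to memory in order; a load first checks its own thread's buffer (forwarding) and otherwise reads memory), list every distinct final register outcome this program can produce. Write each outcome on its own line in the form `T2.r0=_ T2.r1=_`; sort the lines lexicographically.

outcome vector order: (T2.r0,T2.r1)
|TSO outcomes| = 5

T2.r0=0 T2.r1=0
T2.r0=0 T2.r1=1
T2.r0=0 T2.r1=2
T2.r0=1 T2.r1=1
T2.r0=1 T2.r1=2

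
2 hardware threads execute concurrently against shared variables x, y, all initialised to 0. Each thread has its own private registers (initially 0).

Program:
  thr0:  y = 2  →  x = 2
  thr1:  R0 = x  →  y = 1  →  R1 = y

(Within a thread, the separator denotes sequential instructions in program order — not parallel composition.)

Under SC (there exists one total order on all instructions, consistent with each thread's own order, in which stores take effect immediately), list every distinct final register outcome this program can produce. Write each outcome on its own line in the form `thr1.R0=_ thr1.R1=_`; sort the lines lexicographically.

outcome vector order: (thr1.R0,thr1.R1)
|SC outcomes| = 3

thr1.R0=0 thr1.R1=1
thr1.R0=0 thr1.R1=2
thr1.R0=2 thr1.R1=1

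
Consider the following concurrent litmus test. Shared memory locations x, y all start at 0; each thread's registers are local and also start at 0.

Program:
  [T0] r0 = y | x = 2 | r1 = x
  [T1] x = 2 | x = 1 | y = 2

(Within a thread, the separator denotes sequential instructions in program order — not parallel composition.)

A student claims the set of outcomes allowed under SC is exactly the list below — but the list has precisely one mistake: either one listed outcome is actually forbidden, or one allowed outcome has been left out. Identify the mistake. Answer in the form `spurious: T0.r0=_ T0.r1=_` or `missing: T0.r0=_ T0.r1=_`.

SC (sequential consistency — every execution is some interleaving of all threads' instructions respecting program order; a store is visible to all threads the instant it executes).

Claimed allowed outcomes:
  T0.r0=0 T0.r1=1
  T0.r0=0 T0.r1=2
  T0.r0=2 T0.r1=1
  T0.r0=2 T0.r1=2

spurious: T0.r0=2 T0.r1=1

outcome vector order: (T0.r0,T0.r1)
SC: 3 outcomes — {<0 1>; <0 2>; <2 2>}
claimed∖SC = {<2 1>}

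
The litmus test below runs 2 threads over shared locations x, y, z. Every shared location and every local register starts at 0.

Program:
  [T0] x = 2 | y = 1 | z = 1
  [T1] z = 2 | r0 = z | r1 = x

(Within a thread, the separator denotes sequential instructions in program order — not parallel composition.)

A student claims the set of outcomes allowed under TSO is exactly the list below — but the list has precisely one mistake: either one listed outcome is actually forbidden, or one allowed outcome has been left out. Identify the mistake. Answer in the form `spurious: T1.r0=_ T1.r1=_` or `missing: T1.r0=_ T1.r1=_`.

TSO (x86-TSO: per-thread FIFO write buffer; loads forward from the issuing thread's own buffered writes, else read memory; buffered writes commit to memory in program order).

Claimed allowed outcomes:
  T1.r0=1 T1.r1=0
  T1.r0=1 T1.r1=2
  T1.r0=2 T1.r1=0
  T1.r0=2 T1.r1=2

outcome vector order: (T1.r0,T1.r1)
under TSO → 12, 20, 22
claimed∖TSO = {10}

spurious: T1.r0=1 T1.r1=0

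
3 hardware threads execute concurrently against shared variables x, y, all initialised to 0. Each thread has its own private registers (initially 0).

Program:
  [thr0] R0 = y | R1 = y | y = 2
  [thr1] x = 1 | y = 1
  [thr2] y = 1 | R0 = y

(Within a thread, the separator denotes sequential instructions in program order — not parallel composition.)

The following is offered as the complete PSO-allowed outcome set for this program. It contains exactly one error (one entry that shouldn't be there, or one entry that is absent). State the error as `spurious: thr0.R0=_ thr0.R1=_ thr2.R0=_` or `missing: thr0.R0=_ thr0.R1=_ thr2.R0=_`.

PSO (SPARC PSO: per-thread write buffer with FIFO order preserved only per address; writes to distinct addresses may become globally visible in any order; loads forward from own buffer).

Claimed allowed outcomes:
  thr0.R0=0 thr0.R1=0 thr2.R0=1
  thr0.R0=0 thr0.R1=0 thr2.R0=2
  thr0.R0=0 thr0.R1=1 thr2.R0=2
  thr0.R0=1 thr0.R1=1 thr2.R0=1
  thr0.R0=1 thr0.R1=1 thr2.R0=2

outcome vector order: (thr0.R0,thr0.R1,thr2.R0)
PSO: 6 outcomes — {0/0/1 0/0/2 0/1/1 0/1/2 1/1/1 1/1/2}
PSO∖claimed = {0/1/1}

missing: thr0.R0=0 thr0.R1=1 thr2.R0=1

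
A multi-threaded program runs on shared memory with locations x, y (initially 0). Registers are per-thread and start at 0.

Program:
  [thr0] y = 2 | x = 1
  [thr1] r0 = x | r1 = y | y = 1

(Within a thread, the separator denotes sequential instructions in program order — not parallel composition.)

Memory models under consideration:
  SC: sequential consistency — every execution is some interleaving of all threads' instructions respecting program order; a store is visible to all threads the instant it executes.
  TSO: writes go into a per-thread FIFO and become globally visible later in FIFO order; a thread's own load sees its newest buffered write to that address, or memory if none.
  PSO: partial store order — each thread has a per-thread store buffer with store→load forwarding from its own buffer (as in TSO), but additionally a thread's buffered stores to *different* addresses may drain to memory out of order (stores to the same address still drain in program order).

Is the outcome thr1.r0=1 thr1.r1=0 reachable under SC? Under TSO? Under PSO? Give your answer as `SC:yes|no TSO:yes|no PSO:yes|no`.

outcome vector order: (thr1.r0,thr1.r1)
[SC] allowed = {<0 0>; <0 2>; <1 2>}
[TSO] allowed = {<0 0>; <0 2>; <1 2>}
[PSO] allowed = {<0 0>; <0 2>; <1 0>; <1 2>}
target <1 0> ∈ {PSO}

SC:no TSO:no PSO:yes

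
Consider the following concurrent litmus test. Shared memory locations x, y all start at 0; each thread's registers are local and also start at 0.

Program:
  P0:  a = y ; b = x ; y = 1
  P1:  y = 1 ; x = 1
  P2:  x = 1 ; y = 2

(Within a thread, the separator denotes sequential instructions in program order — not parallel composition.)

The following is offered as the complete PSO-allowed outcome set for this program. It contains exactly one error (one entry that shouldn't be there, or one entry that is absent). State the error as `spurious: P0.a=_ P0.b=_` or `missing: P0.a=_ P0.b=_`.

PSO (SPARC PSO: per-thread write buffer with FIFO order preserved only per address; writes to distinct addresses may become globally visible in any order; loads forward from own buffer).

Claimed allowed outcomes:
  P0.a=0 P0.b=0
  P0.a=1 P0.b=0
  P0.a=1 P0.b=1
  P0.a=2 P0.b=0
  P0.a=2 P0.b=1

outcome vector order: (P0.a,P0.b)
under PSO → <0 0>; <0 1>; <1 0>; <1 1>; <2 0>; <2 1>
PSO∖claimed = {<0 1>}

missing: P0.a=0 P0.b=1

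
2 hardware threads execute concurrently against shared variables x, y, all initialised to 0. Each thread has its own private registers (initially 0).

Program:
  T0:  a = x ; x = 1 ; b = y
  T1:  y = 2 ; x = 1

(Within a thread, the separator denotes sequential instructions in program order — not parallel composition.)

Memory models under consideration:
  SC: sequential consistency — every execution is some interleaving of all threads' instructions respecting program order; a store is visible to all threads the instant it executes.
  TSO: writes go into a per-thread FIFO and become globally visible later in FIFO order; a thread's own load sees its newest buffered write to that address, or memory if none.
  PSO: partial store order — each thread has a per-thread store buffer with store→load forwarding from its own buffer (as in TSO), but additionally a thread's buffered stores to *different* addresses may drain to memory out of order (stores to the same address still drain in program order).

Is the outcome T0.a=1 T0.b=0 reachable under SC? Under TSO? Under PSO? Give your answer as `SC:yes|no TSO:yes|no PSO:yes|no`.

SC:no TSO:no PSO:yes

outcome vector order: (T0.a,T0.b)
[SC] allowed = {<0 0>, <0 2>, <1 2>}
[TSO] allowed = {<0 0>, <0 2>, <1 2>}
[PSO] allowed = {<0 0>, <0 2>, <1 0>, <1 2>}
target <1 0> ∈ {PSO}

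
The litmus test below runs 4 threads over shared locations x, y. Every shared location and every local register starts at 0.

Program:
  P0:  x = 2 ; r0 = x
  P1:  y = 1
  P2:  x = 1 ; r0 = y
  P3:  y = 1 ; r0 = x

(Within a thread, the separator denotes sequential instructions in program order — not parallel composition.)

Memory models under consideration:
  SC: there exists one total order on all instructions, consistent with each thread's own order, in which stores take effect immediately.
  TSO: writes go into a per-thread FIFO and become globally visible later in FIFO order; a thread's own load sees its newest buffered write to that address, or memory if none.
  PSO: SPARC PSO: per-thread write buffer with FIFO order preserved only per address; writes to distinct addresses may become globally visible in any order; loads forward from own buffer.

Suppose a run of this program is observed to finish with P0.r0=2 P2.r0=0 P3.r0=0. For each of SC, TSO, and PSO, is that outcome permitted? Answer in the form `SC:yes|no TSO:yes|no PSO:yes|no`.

outcome vector order: (P0.r0,P2.r0,P3.r0)
under SC → (1,0,1) (1,1,0) (1,1,1) (1,1,2) (2,0,1) (2,0,2) (2,1,0) (2,1,1) (2,1,2)
under TSO → (1,0,0) (1,0,1) (1,0,2) (1,1,0) (1,1,1) (1,1,2) (2,0,0) (2,0,1) (2,0,2) (2,1,0) (2,1,1) (2,1,2)
under PSO → (1,0,0) (1,0,1) (1,0,2) (1,1,0) (1,1,1) (1,1,2) (2,0,0) (2,0,1) (2,0,2) (2,1,0) (2,1,1) (2,1,2)
target (2,0,0) ∈ {TSO,PSO}

SC:no TSO:yes PSO:yes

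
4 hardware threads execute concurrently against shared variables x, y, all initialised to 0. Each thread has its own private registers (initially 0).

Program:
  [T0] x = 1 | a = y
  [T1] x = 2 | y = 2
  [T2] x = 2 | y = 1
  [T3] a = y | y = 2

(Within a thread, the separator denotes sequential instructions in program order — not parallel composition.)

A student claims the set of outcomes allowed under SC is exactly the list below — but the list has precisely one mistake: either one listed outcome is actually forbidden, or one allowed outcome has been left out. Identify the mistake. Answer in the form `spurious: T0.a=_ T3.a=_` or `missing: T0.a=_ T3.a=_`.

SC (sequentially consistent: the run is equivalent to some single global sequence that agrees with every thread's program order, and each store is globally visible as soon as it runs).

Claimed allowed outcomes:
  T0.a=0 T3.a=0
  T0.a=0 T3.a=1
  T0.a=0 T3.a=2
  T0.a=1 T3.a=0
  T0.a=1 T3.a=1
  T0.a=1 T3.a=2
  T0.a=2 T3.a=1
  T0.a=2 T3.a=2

missing: T0.a=2 T3.a=0

outcome vector order: (T0.a,T3.a)
SC: 9 outcomes — {00; 01; 02; 10; 11; 12; 20; 21; 22}
SC∖claimed = {20}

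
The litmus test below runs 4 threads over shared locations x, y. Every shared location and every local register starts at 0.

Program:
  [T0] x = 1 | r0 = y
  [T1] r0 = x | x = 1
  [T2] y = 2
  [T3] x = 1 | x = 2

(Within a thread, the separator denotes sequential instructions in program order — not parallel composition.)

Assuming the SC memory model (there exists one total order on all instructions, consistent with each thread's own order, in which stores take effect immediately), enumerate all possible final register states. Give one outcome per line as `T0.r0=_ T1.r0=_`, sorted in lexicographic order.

outcome vector order: (T0.r0,T1.r0)
|SC outcomes| = 6

T0.r0=0 T1.r0=0
T0.r0=0 T1.r0=1
T0.r0=0 T1.r0=2
T0.r0=2 T1.r0=0
T0.r0=2 T1.r0=1
T0.r0=2 T1.r0=2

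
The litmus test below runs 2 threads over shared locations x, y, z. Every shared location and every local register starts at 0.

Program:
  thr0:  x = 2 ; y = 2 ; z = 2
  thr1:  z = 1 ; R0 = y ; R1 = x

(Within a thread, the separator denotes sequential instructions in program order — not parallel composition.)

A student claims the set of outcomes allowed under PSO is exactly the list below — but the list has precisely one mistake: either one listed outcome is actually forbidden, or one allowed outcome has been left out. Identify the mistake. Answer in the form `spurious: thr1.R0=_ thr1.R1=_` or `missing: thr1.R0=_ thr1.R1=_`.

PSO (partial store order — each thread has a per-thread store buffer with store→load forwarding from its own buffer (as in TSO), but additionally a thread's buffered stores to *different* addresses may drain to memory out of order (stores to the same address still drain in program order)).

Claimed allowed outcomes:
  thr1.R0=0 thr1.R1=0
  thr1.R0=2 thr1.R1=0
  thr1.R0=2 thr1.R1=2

outcome vector order: (thr1.R0,thr1.R1)
PSO (4): <0 0>, <0 2>, <2 0>, <2 2>
PSO∖claimed = {<0 2>}

missing: thr1.R0=0 thr1.R1=2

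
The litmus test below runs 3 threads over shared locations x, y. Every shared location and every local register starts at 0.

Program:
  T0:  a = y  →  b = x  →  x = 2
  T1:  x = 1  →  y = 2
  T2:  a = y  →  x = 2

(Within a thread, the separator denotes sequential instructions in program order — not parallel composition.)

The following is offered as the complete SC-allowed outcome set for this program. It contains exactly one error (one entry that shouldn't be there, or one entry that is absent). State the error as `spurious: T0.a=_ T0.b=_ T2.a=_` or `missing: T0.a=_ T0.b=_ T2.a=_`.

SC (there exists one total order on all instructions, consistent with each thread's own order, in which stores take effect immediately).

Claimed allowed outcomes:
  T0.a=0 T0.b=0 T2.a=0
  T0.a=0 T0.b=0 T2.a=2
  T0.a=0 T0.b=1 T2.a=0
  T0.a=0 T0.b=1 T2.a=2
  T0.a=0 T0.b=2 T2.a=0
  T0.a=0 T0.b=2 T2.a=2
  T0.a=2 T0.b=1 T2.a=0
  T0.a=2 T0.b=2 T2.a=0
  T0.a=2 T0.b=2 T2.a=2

outcome vector order: (T0.a,T0.b,T2.a)
SC (10): (0,0,0) (0,0,2) (0,1,0) (0,1,2) (0,2,0) (0,2,2) (2,1,0) (2,1,2) (2,2,0) (2,2,2)
SC∖claimed = {(2,1,2)}

missing: T0.a=2 T0.b=1 T2.a=2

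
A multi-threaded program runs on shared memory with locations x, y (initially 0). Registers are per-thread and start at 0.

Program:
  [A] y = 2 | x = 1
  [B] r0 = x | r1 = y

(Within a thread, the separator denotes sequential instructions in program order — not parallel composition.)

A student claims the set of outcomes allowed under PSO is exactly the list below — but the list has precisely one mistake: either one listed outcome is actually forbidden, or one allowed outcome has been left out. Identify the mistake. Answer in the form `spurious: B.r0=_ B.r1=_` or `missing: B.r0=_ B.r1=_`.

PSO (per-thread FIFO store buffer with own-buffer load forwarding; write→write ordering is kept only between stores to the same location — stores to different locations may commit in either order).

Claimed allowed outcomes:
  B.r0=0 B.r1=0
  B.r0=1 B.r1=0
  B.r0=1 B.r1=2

outcome vector order: (B.r0,B.r1)
PSO: 4 outcomes — {0/0, 0/2, 1/0, 1/2}
PSO∖claimed = {0/2}

missing: B.r0=0 B.r1=2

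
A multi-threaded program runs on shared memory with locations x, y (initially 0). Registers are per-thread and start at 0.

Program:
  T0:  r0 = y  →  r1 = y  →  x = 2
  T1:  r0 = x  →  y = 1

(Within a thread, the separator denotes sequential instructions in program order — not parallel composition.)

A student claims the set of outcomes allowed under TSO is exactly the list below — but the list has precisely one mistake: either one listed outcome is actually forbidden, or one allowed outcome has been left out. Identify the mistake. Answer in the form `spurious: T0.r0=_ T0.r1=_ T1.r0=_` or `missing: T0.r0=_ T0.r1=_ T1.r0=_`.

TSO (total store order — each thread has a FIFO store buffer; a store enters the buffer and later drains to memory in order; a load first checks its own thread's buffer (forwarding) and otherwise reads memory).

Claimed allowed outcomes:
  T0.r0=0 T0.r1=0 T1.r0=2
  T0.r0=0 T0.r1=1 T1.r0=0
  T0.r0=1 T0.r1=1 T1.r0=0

missing: T0.r0=0 T0.r1=0 T1.r0=0

outcome vector order: (T0.r0,T0.r1,T1.r0)
under TSO → 000 002 010 110
TSO∖claimed = {000}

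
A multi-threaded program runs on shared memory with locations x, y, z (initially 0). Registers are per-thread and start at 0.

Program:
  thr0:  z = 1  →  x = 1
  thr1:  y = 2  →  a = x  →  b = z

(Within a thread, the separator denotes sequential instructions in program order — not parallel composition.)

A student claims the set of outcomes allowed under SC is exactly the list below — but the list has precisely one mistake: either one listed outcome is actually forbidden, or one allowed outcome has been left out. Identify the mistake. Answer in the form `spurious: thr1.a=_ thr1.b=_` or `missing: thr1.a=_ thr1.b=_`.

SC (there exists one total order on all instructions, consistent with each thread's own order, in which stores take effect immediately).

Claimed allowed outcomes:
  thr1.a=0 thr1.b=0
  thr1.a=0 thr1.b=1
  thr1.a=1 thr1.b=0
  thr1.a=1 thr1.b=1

outcome vector order: (thr1.a,thr1.b)
under SC → 00; 01; 11
claimed∖SC = {10}

spurious: thr1.a=1 thr1.b=0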